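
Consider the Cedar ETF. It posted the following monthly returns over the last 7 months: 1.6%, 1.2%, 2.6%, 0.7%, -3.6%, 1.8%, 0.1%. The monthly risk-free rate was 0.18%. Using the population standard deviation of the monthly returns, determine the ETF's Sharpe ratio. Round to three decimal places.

0.239

μ = (1.6 + 1.2 + 2.6 + 0.7 − 3.6 + 1.8 + 0.1) / 7 = 4.40 / 7 = 0.6286%
Σ(r − μ)² = (1.6 − 0.6286)² + (1.2 − 0.6286)² + (2.6 − 0.6286)² + … = 24.6943
population σ = √(24.6943 / 7) = √3.5278 = 1.8782%
Sharpe = (μ − rf) / σ = (0.6286 − 0.18) / 1.8782 = 0.4486 / 1.8782 = 0.2388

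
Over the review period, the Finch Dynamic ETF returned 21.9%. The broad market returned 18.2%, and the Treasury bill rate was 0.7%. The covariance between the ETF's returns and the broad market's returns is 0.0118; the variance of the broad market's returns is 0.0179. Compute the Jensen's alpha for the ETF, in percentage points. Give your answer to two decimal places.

β = Cov / Var = 0.0118 / 0.0179 = 0.6592
E[R] = Rf + β(Rm − Rf) = 0.7% + 0.6592 × (18.2% − 0.7%) = 12.2360%
α = Rp − E[R] = 21.9% − 12.2360% = 9.6640

9.66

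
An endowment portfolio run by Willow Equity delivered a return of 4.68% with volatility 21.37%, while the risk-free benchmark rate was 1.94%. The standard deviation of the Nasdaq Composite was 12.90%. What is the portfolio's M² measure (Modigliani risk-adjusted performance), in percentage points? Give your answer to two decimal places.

3.59

Sharpe = (Rp − Rf) / σp = (4.68% − 1.94%) / 21.37% = 0.1282
M² = Rf + Sharpe × σm = 1.94% + 0.1282 × 12.90% = 3.5938%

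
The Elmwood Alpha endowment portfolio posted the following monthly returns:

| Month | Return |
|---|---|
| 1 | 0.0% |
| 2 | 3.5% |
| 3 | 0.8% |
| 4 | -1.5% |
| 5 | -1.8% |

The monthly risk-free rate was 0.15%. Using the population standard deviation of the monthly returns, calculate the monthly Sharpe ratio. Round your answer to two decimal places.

0.03

r̄ = (0 + 3.5 + 0.8 − 1.5 − 1.8) / 5 = 1.00 / 5 = 0.2000%
Σ(r − r̄)² = (0 − 0.2000)² + (3.5 − 0.2000)² + … = 18.1800
population σ = √(18.1800 / 5) = √3.6360 = 1.9068%
Sharpe = (r̄ − rf) / σ = (0.2000 − 0.15) / 1.9068 = 0.0500 / 1.9068 = 0.0262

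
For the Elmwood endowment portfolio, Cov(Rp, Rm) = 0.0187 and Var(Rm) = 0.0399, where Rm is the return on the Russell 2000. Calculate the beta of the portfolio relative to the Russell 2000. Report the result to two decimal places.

0.47

β = Cov(Rp, Rm) / Var(Rm) = 0.0187 / 0.0399 = 0.4687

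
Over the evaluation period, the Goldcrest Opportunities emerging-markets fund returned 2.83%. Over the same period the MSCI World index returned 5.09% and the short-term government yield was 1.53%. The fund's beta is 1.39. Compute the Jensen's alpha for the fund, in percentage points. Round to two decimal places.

-3.65

CAPM expected return = Rf + β(Rm − Rf) = 1.53% + 1.39 × (5.09% − 1.53%) = 1.53 + 1.39 × 3.56 = 6.4784%
Jensen's α = Rp − E[R] = 2.83% − 6.4784% = -3.6484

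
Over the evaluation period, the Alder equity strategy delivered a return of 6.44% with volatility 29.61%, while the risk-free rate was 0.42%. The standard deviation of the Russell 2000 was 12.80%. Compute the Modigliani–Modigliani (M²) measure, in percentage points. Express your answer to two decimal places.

Sharpe = (Rp − Rf) / σp = (6.44% − 0.42%) / 29.61% = 0.2033
M² = Rf + Sharpe × σm = 0.42% + 0.2033 × 12.80% = 3.0222%

3.02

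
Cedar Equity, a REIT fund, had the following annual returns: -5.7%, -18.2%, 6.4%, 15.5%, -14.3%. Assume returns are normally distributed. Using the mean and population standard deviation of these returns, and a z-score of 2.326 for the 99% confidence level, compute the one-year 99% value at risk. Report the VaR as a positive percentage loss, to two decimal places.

r̄ = (-5.7 − 18.2 + 6.4 + 15.5 − 14.3) / 5 = -16.30 / 5 = -3.2600%
Population σ = √[Σ(r − r̄)² / 5] = √[796.2920 / 5] = √159.2584 = 12.6198%
VaR = −(r̄ − z·σ) = −(-3.2600 − 2.326 × 12.6198) = −(-32.6137) = 32.6137%

32.61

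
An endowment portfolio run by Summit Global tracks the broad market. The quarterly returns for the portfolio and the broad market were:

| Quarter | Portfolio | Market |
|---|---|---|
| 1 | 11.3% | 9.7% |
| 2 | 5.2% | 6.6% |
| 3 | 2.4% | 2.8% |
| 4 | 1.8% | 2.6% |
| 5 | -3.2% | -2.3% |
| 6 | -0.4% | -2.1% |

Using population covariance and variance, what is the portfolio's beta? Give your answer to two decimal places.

r̄p = 2.8500%,  r̄m = 2.8833%
Cov = Σ(rp − r̄p)(rm − r̄m) / 6 = 19.0375
Var(rm) = Σ(rm − r̄m)² / 6 = 18.6781
β = Cov / Var = 19.0375 / 18.6781 = 1.0192

1.02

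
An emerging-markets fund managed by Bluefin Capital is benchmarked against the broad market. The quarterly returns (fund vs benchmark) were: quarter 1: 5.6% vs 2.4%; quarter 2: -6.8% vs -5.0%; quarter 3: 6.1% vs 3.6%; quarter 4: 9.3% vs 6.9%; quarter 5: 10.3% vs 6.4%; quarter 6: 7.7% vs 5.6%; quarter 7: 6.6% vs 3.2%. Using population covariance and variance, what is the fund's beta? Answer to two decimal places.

1.39

r̄p = 5.5429%,  r̄m = 3.3000%
Cov = Σ(rp − r̄p)(rm − r̄m) / 7 = 19.3843
Var(rm) = Σ(rm − r̄m)² / 7 = 13.9514
β = Cov / Var = 19.3843 / 13.9514 = 1.3894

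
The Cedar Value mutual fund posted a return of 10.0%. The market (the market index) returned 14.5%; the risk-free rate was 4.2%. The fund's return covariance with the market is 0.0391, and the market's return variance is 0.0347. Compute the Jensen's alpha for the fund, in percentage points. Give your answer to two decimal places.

β = Cov / Var = 0.0391 / 0.0347 = 1.1268
E[R] = Rf + β(Rm − Rf) = 4.2% + 1.1268 × (14.5% − 4.2%) = 15.8060%
α = Rp − E[R] = 10.0% − 15.8060% = -5.8060

-5.81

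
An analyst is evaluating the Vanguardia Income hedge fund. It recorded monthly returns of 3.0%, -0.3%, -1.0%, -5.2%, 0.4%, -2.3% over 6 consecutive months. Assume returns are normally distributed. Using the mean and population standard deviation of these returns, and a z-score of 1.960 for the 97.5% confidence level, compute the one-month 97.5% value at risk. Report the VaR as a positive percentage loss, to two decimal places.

Mean return μ = -5.40 / 6 = -0.9000%
Σ(r − μ)² = (3 − (-0.9000))² + (-0.3 − (-0.9000))² + (-1 − (-0.9000))² + … = 37.7200
σ = √[37.7200 / 6] = 2.5073%
VaR = −(μ − z·σ) = −(-0.9000 − 1.960 × 2.5073) = −(-5.8143) = 5.8143%

5.81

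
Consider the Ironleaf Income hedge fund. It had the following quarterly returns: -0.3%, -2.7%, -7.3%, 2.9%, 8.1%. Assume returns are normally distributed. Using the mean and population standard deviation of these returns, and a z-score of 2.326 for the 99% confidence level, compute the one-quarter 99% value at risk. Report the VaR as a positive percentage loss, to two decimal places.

r̄ = (-0.3 − 2.7 − 7.3 + 2.9 + 8.1) / 5 = 0.1400%
Σ(r − r̄)² = 134.5920; population σ = √(134.5920/5) = 5.1883%
VaR = −(r̄ − z·σ) = −(0.1400 − 2.326 × 5.1883) = −(-11.9280) = 11.9280%

11.93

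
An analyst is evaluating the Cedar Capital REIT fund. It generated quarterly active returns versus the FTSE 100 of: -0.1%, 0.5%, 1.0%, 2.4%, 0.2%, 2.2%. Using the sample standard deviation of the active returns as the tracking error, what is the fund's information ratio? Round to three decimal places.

0.986

r̄ = (-0.1 + 0.5 + 1 + 2.4 + 0.2 + 2.2) / 6 = 6.20 / 6 = 1.0333%
Sample std dev = √[5.4933 / 5] = 1.0482%
IR = r̄ / tracking error = 1.0333 / 1.0482 = 0.9858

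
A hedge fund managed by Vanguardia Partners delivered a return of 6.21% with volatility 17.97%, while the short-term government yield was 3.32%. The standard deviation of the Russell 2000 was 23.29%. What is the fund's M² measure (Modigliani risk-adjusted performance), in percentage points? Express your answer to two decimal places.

Sharpe = (Rp − Rf) / σp = (6.21% − 3.32%) / 17.97% = 0.1608
M² = Rf + Sharpe × σm = 3.32% + 0.1608 × 23.29% = 7.0650%

7.07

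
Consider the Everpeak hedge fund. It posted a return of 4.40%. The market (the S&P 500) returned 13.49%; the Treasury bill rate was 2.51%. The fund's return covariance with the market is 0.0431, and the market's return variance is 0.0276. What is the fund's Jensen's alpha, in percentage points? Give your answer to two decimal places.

β = Cov / Var = 0.0431 / 0.0276 = 1.5616
E[R] = Rf + β(Rm − Rf) = 2.51% + 1.5616 × (13.49% − 2.51%) = 19.6564%
α = Rp − E[R] = 4.40% − 19.6564% = -15.2564

-15.26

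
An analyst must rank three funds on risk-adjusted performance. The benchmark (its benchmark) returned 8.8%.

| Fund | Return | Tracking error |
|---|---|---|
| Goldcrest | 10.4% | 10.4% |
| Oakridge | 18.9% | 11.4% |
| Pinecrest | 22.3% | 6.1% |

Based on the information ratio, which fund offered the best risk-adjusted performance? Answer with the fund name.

Goldcrest: IR = (10.4% − 8.8%) / 10.4% = 0.154
Oakridge: IR = (18.9% − 8.8%) / 11.4% = 0.886
Pinecrest: IR = (22.3% − 8.8%) / 6.1% = 2.213
Highest: Pinecrest (2.213).

Pinecrest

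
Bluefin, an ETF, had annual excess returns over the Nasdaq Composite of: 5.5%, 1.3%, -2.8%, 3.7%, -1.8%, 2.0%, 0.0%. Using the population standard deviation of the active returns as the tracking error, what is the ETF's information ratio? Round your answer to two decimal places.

0.41

r̄ = (5.5 + 1.3 − 2.8 + 3.7 − 1.8 + 2 + 0) / 7 = 7.90 / 7 = 1.1286%
Σ(r − r̄)² = 51.7943; population σ = √(51.7943/7) = 2.7201%
IR = r̄ / tracking error = 1.1286 / 2.7201 = 0.4149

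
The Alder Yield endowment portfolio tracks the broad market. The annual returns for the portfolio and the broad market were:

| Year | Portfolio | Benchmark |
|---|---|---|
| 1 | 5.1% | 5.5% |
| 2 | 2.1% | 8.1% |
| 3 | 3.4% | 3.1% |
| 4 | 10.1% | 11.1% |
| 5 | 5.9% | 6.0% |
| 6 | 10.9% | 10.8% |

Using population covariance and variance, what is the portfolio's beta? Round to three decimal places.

0.845

r̄p = 6.2500%,  r̄m = 7.4333%
Cov = Σ(rp − r̄p)(rm − r̄m) / 6 = 7.0133
Var(rm) = Σ(rm − r̄m)² / 6 = 8.2989
β = Cov / Var = 7.0133 / 8.2989 = 0.8451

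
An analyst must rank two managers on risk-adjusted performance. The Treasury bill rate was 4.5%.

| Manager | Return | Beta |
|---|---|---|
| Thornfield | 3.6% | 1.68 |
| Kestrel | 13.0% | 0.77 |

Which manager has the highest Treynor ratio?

Thornfield: Treynor = (3.6% − 4.5%) / 1.68 = -0.536
Kestrel: Treynor = (13.0% − 4.5%) / 0.77 = 11.039
Highest: Kestrel (11.039).

Kestrel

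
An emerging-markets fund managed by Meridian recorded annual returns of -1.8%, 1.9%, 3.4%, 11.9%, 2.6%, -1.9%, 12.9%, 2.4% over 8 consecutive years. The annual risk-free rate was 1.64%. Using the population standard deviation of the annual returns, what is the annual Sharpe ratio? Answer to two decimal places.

0.44

Mean return r̄ = 31.40 / 8 = 3.9250%
Population σ = √[Σ(r − r̄)² / 8] = √[219.3150 / 8] = √27.4144 = 5.2359%
Sharpe = (r̄ − rf) / σ = (3.9250 − 1.64) / 5.2359 = 2.2850 / 5.2359 = 0.4364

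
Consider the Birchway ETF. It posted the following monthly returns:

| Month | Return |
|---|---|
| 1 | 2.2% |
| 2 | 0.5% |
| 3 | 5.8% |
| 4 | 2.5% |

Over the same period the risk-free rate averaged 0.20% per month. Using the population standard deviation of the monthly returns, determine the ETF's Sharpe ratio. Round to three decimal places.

Mean return r̄ = 11.00 / 4 = 2.7500%
Σ(r − r̄)² = (2.2 − 2.7500)² + (0.5 − 2.7500)² + … = 14.7300
population σ = √(14.7300 / 4) = √3.6825 = 1.9190%
Sharpe = (r̄ − rf) / σ = (2.7500 − 0.2) / 1.9190 = 2.5500 / 1.9190 = 1.3288

1.329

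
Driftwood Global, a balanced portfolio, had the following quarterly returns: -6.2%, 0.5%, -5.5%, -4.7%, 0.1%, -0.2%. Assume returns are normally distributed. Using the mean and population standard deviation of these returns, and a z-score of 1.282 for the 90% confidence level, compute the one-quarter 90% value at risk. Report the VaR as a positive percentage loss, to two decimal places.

6.31

r̄ = (-6.2 + 0.5 − 5.5 − 4.7 + 0.1 − 0.2) / 6 = -2.6667%
Σ(r − r̄)² = (-6.2 − (-2.6667))² + (0.5 − (-2.6667))² + (-5.5 − (-2.6667))² + … = 48.4133
population σ = √(48.4133 / 6) = √8.0689 = 2.8406%
VaR = −(r̄ − z·σ) = −(-2.6667 − 1.282 × 2.8406) = −(-6.3083) = 6.3083%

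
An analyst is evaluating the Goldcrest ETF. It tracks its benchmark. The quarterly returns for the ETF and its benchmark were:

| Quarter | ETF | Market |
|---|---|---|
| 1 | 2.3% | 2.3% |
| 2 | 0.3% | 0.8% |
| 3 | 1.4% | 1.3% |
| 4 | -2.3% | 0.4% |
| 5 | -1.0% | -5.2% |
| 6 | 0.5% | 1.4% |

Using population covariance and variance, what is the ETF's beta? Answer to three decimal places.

r̄p = 0.2000%,  r̄m = 0.1667%
Cov = Σ(rp − r̄p)(rm − r̄m) / 6 = 2.0217
Var(rm) = Σ(rm − r̄m)² / 6 = 6.1022
β = Cov / Var = 2.0217 / 6.1022 = 0.3313

0.331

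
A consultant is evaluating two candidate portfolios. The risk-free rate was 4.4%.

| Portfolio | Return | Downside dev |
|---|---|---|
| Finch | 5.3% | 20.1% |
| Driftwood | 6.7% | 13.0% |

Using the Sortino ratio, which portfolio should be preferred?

Finch: Sortino ratio = (5.3% − 4.4%) / 20.1% = 0.045
Driftwood: Sortino ratio = (6.7% − 4.4%) / 13.0% = 0.177
Highest: Driftwood (0.177).

Driftwood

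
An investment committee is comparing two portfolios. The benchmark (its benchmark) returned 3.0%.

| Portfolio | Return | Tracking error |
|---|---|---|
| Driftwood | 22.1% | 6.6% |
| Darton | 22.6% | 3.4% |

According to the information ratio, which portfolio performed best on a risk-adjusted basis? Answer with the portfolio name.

Darton

Driftwood: IR = (22.1% − 3.0%) / 6.6% = 2.894
Darton: IR = (22.6% − 3.0%) / 3.4% = 5.765
Highest: Darton (5.765).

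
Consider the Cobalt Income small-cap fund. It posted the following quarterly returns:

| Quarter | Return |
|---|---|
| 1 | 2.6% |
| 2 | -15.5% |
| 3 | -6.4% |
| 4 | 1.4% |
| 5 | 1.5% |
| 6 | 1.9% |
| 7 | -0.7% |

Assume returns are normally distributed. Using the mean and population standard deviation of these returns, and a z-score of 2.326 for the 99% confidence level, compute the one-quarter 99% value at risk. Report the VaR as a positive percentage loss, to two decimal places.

r̄ = (2.6 − 15.5 − 6.4 + 1.4 + 1.5 + 1.9 − 0.7) / 7 = -2.1714%
Σ(r − r̄)² = 263.2743; population σ = √(263.2743/7) = 6.1327%
VaR = −(r̄ − z·σ) = −(-2.1714 − 2.326 × 6.1327) = −(-16.4361) = 16.4361%

16.44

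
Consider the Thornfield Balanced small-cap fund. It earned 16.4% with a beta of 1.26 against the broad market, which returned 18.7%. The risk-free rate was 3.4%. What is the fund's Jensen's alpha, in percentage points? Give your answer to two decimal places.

CAPM expected return = Rf + β(Rm − Rf) = 3.4% + 1.26 × (18.7% − 3.4%) = 3.4 + 1.26 × 15.30 = 22.6780%
Jensen's α = Rp − E[R] = 16.4% − 22.6780% = -6.2780

-6.28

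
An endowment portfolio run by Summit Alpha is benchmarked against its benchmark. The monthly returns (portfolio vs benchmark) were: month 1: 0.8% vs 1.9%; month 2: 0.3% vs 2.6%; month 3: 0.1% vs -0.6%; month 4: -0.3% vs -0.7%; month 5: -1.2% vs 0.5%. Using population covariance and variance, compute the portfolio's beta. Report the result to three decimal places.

r̄p = -0.0600%,  r̄m = 0.7400%
Cov = Σ(rp − r̄p)(rm − r̄m) / 5 = 0.4144
Var(rm) = Σ(rm − r̄m)² / 5 = 1.7464
β = Cov / Var = 0.4144 / 1.7464 = 0.2373

0.237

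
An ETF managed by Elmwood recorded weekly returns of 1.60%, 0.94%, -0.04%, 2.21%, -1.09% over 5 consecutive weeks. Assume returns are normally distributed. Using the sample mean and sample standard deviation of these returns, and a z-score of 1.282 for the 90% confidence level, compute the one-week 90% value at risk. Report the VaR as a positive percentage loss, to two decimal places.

μ = (1.6 + 0.94 − 0.04 + 2.21 − 1.09) / 5 = 0.7240%
Σ(r − μ)² = 6.8965; sample σ = √(6.8965/4) = 1.3131%
VaR = −(μ − z·σ) = −(0.7240 − 1.282 × 1.3131) = −(-0.9594) = 0.9594%

0.96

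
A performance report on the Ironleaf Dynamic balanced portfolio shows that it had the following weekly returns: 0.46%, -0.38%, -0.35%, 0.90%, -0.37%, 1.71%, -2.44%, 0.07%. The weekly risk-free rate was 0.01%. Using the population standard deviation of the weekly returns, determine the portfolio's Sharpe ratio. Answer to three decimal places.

r̄ = (0.46 − 0.38 − 0.35 + 0.9 − 0.37 + 1.71 − 2.44 + 0.07) / 8 = -0.0500%
Σ(r − r̄)² = (0.46 − (-0.0500))² + (-0.38 − (-0.0500))² + (-0.35 − (-0.0500))² + … = 10.2880
population σ = √(10.2880 / 8) = √1.2860 = 1.1340%
Sharpe = (r̄ − rf) / σ = (-0.0500 − 0.01) / 1.1340 = -0.0600 / 1.1340 = -0.0529

-0.053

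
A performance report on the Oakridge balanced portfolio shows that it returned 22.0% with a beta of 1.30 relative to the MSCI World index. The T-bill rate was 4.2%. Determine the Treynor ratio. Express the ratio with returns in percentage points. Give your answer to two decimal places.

Treynor = (Rp − Rf) / β = (22.0% − 4.2%) / 1.30 = 17.80 / 1.30 = 13.6923

13.69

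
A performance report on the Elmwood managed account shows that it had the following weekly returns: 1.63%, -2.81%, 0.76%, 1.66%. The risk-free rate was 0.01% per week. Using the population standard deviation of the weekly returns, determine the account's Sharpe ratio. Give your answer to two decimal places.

0.16

r̄ = (1.63 − 2.81 + 0.76 + 1.66) / 4 = 0.3100%
Population σ = √[Σ(r − r̄)² / 4] = √[13.5018 / 4] = √3.3755 = 1.8373%
Sharpe = (r̄ − rf) / σ = (0.3100 − 0.01) / 1.8373 = 0.3000 / 1.8373 = 0.1633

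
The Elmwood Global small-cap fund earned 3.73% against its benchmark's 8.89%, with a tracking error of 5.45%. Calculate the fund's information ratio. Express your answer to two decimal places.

IR = (Rp − Rb) / TE = (3.73% − 8.89%) / 5.45% = -5.16% / 5.45% = -0.9468

-0.95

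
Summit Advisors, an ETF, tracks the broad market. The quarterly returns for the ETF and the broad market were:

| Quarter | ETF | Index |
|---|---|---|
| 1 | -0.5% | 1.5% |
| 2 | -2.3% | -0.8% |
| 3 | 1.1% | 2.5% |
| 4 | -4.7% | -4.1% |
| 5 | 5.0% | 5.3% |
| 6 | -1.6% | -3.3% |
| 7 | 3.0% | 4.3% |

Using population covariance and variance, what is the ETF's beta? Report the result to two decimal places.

r̄p = 0.0000%,  r̄m = 0.7714%
Cov = Σ(rp − r̄p)(rm − r̄m) / 7 = 9.6843
Var(rm) = Σ(rm − r̄m)² / 7 = 11.3220
β = Cov / Var = 9.6843 / 11.3220 = 0.8554

0.86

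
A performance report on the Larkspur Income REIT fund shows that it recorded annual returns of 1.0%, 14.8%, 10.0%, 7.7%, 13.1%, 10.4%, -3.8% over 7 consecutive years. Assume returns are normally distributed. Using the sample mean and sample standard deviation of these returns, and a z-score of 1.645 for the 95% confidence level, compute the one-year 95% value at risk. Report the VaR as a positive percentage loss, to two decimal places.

Mean return r̄ = 53.20 / 7 = 7.6000%
Σ(r − r̄)² = (1 − 7.6000)² + (14.8 − 7.6000)² + (10 − 7.6000)² + … = 269.2200
sample σ = √(269.2200 / 6) = √44.8700 = 6.6985%
VaR = −(r̄ − z·σ) = −(7.6000 − 1.645 × 6.6985) = −(-3.4190) = 3.4190%

3.42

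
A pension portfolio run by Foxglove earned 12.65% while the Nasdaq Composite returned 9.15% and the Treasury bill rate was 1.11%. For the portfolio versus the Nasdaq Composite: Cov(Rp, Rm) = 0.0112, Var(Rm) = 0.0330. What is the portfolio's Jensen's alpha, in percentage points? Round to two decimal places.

8.81

β = Cov / Var = 0.0112 / 0.0330 = 0.3394
E[R] = Rf + β(Rm − Rf) = 1.11% + 0.3394 × (9.15% − 1.11%) = 3.8388%
α = Rp − E[R] = 12.65% − 3.8388% = 8.8112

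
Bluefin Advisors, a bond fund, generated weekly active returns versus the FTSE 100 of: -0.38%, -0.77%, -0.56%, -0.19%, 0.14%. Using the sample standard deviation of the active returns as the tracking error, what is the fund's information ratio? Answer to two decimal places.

Mean return r̄ = -1.760 / 5 = -0.3520%
Σ(r − r̄)² = 0.4871; sample σ = √(0.4871/4) = 0.3490%
IR = r̄ / tracking error = -0.3520 / 0.3490 = -1.0086

-1.01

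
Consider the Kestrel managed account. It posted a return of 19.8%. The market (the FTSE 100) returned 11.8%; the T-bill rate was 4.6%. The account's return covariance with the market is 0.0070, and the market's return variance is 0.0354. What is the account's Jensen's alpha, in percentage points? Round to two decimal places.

13.78

β = Cov / Var = 0.0070 / 0.0354 = 0.1977
E[R] = Rf + β(Rm − Rf) = 4.6% + 0.1977 × (11.8% − 4.6%) = 6.0234%
α = Rp − E[R] = 19.8% − 6.0234% = 13.7766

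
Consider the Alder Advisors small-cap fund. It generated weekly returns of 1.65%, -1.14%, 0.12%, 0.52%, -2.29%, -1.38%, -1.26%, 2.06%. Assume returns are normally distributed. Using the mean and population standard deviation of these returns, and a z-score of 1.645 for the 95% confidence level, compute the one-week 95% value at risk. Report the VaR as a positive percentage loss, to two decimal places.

r̄ = (1.65 − 1.14 + 0.12 + 0.52 − 2.29 − 1.38 − 1.26 + 2.06) / 8 = -0.2150%
Population std dev = √[16.9168 / 8] = 1.4542%
VaR = −(r̄ − z·σ) = −(-0.2150 − 1.645 × 1.4542) = −(-2.6072) = 2.6072%

2.61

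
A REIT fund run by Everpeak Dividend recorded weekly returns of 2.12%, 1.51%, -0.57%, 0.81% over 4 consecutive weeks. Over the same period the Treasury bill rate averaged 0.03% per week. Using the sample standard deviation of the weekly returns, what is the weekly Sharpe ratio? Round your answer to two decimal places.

r̄ = (2.12 + 1.51 − 0.57 + 0.81) / 4 = 3.870 / 4 = 0.9675%
Sample std dev = √[4.0113 / 3] = 1.1563%
Sharpe = (r̄ − rf) / σ = (0.9675 − 0.03) / 1.1563 = 0.9375 / 1.1563 = 0.8108

0.81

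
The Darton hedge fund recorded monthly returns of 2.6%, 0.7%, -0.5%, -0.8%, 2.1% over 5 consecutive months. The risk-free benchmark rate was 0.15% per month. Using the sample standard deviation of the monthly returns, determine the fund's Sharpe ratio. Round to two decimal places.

μ = (2.6 + 0.7 − 0.5 − 0.8 + 2.1) / 5 = 0.8200%
Sample std dev = √[9.1880 / 4] = 1.5156%
Sharpe = (μ − rf) / σ = (0.8200 − 0.15) / 1.5156 = 0.6700 / 1.5156 = 0.4421

0.44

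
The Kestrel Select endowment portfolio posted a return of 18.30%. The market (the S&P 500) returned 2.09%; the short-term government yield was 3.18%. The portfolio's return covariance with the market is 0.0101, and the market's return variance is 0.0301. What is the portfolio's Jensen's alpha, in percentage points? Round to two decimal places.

β = Cov / Var = 0.0101 / 0.0301 = 0.3355
E[R] = Rf + β(Rm − Rf) = 3.18% + 0.3355 × (2.09% − 3.18%) = 2.8143%
α = Rp − E[R] = 18.30% − 2.8143% = 15.4857

15.49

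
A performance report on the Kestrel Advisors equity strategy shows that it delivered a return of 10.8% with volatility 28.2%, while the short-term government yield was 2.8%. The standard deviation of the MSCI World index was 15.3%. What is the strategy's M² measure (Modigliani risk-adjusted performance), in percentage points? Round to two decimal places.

Sharpe = (Rp − Rf) / σp = (10.8% − 2.8%) / 28.2% = 0.2837
M² = Rf + Sharpe × σm = 2.8% + 0.2837 × 15.3% = 7.1406%

7.14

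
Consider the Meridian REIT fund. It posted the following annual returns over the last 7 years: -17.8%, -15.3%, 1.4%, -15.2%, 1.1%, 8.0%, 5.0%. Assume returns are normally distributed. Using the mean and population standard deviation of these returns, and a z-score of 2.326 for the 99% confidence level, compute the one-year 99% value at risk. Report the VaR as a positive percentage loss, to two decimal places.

r̄ = (-17.8 − 15.3 + 1.4 − 15.2 + 1.1 + 8 + 5) / 7 = -4.6857%
Σ(r − r̄)² = (-17.8 − (-4.6857))² + (-15.3 − (-4.6857))² + (1.4 − (-4.6857))² + … = 720.4486
population σ = √(720.4486 / 7) = √102.9212 = 10.1450%
VaR = −(r̄ − z·σ) = −(-4.6857 − 2.326 × 10.1450) = −(-28.2830) = 28.2830%

28.28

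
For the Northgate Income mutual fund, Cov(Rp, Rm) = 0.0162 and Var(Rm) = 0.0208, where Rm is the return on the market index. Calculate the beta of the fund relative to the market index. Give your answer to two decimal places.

0.78

β = Cov(Rp, Rm) / Var(Rm) = 0.0162 / 0.0208 = 0.7788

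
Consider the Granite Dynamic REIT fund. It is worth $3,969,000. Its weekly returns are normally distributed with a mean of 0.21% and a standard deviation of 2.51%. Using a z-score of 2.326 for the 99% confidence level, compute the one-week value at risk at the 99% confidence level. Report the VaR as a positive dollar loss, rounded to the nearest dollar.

$223,386

Return at the 99% tail: μ − z·σ = 0.21% − 2.326 × 2.51% = 0.21 − 5.83826 = -5.62826%
VaR = −(-5.62826%) × $3,969,000 = 5.62826% × $3,969,000 = $223,386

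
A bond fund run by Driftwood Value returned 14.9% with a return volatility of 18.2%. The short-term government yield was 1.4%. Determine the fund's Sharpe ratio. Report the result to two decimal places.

Sharpe = (Rp − Rf) / σp = (14.9% − 1.4%) / 18.2% = 13.50% / 18.2% = 0.7418

0.74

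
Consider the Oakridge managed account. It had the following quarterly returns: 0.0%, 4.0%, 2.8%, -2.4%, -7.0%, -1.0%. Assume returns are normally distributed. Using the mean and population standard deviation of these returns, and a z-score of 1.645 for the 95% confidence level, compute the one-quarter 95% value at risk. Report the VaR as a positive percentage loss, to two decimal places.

6.51

μ = (0 + 4 + 2.8 − 2.4 − 7 − 1) / 6 = -0.6000%
Σ(r − μ)² = (0 − (-0.6000))² + (4 − (-0.6000))² + (2.8 − (-0.6000))² + … = 77.4400
population σ = √(77.4400 / 6) = √12.9067 = 3.5926%
VaR = −(μ − z·σ) = −(-0.6000 − 1.645 × 3.5926) = −(-6.5098) = 6.5098%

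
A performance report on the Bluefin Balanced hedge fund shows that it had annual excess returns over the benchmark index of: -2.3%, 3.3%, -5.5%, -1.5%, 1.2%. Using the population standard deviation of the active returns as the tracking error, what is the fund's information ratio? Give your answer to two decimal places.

-0.32

μ = (-2.3 + 3.3 − 5.5 − 1.5 + 1.2) / 5 = -4.80 / 5 = -0.9600%
Σ(r − μ)² = (-2.3 − (-0.9600))² + (3.3 − (-0.9600))² + (-5.5 − (-0.9600))² + … = 45.5120
population σ = √(45.5120 / 5) = √9.1024 = 3.0170%
IR = μ / tracking error = -0.9600 / 3.0170 = -0.3182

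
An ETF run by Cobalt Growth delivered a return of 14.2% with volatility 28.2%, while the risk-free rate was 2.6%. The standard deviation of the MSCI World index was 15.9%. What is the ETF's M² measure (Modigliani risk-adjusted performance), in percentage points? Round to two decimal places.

Sharpe = (Rp − Rf) / σp = (14.2% − 2.6%) / 28.2% = 0.4113
M² = Rf + Sharpe × σm = 2.6% + 0.4113 × 15.9% = 9.1397%

9.14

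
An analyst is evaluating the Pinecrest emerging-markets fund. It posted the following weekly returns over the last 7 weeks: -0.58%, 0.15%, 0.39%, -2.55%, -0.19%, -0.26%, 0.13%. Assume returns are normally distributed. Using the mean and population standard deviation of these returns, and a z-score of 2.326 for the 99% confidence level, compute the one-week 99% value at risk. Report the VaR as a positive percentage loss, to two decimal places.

2.56

r̄ = (-0.58 + 0.15 + 0.39 − 2.55 − 0.19 − 0.26 + 0.13) / 7 = -2.910 / 7 = -0.4157%
Σ(r − r̄)² = 5.9244; population σ = √(5.9244/7) = 0.9200%
VaR = −(r̄ − z·σ) = −(-0.4157 − 2.326 × 0.9200) = −(-2.5556) = 2.5556%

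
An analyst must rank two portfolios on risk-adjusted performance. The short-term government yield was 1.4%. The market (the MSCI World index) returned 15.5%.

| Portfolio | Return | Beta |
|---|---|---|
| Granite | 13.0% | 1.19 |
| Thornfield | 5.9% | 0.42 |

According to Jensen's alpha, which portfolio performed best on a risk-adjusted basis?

Thornfield

Granite: α = 13.0% − [1.4% + 1.19 × (15.5% − 1.4%)] = -5.179
Thornfield: α = 5.9% − [1.4% + 0.42 × (15.5% − 1.4%)] = -1.422
Highest: Thornfield (-1.422).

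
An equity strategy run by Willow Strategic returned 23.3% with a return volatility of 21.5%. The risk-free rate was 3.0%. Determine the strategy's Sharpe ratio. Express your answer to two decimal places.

0.94

Sharpe = (Rp − Rf) / σp = (23.3% − 3.0%) / 21.5% = 20.30% / 21.5% = 0.9442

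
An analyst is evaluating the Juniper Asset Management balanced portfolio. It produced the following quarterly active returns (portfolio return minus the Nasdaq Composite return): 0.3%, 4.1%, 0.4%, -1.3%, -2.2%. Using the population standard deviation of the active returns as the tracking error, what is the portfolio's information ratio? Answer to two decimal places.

0.12

r̄ = (0.3 + 4.1 + 0.4 − 1.3 − 2.2) / 5 = 0.2600%
Σ(r − r̄)² = (0.3 − 0.2600)² + (4.1 − 0.2600)² + … = 23.2520
population σ = √(23.2520 / 5) = √4.6504 = 2.1565%
IR = r̄ / tracking error = 0.2600 / 2.1565 = 0.1206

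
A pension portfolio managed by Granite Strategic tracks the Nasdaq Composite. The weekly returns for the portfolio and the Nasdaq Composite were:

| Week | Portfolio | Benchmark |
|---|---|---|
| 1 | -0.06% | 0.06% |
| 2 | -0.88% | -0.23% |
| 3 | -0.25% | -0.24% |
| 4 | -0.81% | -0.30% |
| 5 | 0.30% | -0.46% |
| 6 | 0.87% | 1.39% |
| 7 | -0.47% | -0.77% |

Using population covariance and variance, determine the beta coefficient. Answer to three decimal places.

0.633

r̄p = -0.1857%,  r̄m = -0.0786%
Cov = Σ(rp − r̄p)(rm − r̄m) / 7 = 0.2618
Var(rm) = Σ(rm − r̄m)² / 7 = 0.4139
β = Cov / Var = 0.2618 / 0.4139 = 0.6325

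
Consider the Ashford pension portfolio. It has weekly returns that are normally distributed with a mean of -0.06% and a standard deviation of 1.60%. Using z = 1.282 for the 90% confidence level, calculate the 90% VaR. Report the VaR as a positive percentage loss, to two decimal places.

2.11

VaR (as % loss) = −(μ − z·σ) = −(-0.06% − 1.282 × 1.60%) = −(-2.1112%) = 2.1112%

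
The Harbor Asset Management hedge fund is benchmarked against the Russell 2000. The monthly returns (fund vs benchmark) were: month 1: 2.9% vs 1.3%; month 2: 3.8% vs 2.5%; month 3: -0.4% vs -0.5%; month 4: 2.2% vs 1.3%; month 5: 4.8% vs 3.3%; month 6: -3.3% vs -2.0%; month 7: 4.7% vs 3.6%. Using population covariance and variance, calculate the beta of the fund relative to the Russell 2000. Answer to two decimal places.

r̄p = 2.1000%,  r̄m = 1.3571%
Cov = Σ(rp − r̄p)(rm − r̄m) / 7 = 5.1057
Var(rm) = Σ(rm − r̄m)² / 7 = 3.5482
β = Cov / Var = 5.1057 / 3.5482 = 1.4390

1.44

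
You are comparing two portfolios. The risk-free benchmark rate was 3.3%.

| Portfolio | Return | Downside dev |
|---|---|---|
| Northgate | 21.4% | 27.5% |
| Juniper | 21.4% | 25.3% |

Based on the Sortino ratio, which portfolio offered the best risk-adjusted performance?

Juniper

Northgate: Sortino ratio = (21.4% − 3.3%) / 27.5% = 0.658
Juniper: Sortino ratio = (21.4% − 3.3%) / 25.3% = 0.715
Highest: Juniper (0.715).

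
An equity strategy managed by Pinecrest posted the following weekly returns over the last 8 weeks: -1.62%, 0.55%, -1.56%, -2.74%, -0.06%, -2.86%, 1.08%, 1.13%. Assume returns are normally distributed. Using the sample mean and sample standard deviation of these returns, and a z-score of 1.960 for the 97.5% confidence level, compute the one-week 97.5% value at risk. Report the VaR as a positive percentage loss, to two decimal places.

3.98

r̄ = (-1.62 + 0.55 − 1.56 − 2.74 − 0.06 − 2.86 + 1.08 + 1.13) / 8 = -0.7600%
Σ(r − r̄)² = 18.8738; sample σ = √(18.8738/7) = 1.6420%
VaR = −(r̄ − z·σ) = −(-0.7600 − 1.960 × 1.6420) = −(-3.9783) = 3.9783%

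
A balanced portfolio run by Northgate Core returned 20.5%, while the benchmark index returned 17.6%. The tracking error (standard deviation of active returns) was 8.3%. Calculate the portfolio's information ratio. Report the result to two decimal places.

0.35

IR = (Rp − Rb) / TE = (20.5% − 17.6%) / 8.3% = 2.90% / 8.3% = 0.3494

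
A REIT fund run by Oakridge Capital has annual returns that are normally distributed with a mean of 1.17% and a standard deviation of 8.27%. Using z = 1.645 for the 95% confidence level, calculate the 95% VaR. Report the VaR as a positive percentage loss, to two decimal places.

12.43

VaR (as % loss) = −(μ − z·σ) = −(1.17% − 1.645 × 8.27%) = −(-12.43415%) = 12.43415%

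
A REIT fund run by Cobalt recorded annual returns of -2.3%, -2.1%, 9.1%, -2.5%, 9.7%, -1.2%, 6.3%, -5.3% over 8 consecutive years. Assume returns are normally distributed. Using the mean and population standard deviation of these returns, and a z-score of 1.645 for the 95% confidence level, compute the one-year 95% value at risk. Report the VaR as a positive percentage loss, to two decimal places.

r̄ = (-2.3 − 2.1 + 9.1 − 2.5 + 9.7 − 1.2 + 6.3 − 5.3) / 8 = 1.4625%
Population std dev = √[244.9588 / 8] = 5.5335%
VaR = −(r̄ − z·σ) = −(1.4625 − 1.645 × 5.5335) = −(-7.6401) = 7.6401%

7.64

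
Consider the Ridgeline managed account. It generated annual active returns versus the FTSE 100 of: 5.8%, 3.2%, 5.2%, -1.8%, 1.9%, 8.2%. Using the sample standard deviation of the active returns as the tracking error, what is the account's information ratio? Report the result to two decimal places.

1.08

Mean return r̄ = 22.50 / 6 = 3.7500%
Sample σ = √[Σ(r − r̄)² / 5] = √[60.6350 / 5] = √12.1270 = 3.4824%
IR = r̄ / tracking error = 3.7500 / 3.4824 = 1.0768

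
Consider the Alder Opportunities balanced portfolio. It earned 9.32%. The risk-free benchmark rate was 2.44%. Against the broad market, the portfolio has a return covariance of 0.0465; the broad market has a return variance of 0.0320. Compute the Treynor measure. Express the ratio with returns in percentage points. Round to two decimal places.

4.73

β = Cov / Var = 0.0465 / 0.0320 = 1.4531
Treynor = (Rp − Rf) / β = (9.32% − 2.44%) / 1.4531 = 6.88 / 1.4531 = 4.7347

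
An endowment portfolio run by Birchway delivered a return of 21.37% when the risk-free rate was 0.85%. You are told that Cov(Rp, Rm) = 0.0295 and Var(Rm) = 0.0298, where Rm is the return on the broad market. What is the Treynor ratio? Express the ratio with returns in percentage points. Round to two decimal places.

β = Cov / Var = 0.0295 / 0.0298 = 0.9899
Treynor = (Rp − Rf) / β = (21.37% − 0.85%) / 0.9899 = 20.52 / 0.9899 = 20.7294

20.73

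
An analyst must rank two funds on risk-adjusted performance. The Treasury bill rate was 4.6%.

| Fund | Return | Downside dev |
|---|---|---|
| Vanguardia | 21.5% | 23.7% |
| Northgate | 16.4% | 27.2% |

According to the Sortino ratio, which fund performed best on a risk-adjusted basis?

Vanguardia

Vanguardia: Sortino ratio = (21.5% − 4.6%) / 23.7% = 0.713
Northgate: Sortino ratio = (16.4% − 4.6%) / 27.2% = 0.434
Highest: Vanguardia (0.713).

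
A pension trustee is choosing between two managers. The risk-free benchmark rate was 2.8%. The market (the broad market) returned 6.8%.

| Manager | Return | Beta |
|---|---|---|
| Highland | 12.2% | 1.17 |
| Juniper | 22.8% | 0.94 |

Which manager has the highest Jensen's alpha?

Juniper

Highland: α = 12.2% − [2.8% + 1.17 × (6.8% − 2.8%)] = 4.720
Juniper: α = 22.8% − [2.8% + 0.94 × (6.8% − 2.8%)] = 16.240
Highest: Juniper (16.240).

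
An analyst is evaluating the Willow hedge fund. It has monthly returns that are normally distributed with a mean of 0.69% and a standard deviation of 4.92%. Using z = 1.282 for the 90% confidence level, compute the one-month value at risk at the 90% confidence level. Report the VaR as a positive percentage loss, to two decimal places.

5.62

VaR (as % loss) = −(μ − z·σ) = −(0.69% − 1.282 × 4.92%) = −(-5.61744%) = 5.61744%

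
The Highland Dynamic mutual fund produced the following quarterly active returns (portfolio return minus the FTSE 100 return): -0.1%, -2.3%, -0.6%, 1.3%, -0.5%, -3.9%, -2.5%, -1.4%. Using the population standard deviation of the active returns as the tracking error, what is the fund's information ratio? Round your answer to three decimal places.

-0.822

r̄ = (-0.1 − 2.3 − 0.6 + 1.3 − 0.5 − 3.9 − 2.5 − 1.4) / 8 = -1.2500%
Σ(r − r̄)² = (-0.1 − (-1.2500))² + (-2.3 − (-1.2500))² + (-0.6 − (-1.2500))² + … = 18.5200
population σ = √(18.5200 / 8) = √2.3150 = 1.5215%
IR = r̄ / tracking error = -1.2500 / 1.5215 = -0.8216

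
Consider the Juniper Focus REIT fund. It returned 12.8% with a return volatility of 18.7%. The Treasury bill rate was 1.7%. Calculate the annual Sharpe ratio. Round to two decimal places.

Sharpe = (Rp − Rf) / σp = (12.8% − 1.7%) / 18.7% = 11.10% / 18.7% = 0.5936

0.59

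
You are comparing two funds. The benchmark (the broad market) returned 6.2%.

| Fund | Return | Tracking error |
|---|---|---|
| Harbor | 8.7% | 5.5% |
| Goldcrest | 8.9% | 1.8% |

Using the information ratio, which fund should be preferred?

Goldcrest

Harbor: IR = (8.7% − 6.2%) / 5.5% = 0.455
Goldcrest: IR = (8.9% − 6.2%) / 1.8% = 1.500
Highest: Goldcrest (1.500).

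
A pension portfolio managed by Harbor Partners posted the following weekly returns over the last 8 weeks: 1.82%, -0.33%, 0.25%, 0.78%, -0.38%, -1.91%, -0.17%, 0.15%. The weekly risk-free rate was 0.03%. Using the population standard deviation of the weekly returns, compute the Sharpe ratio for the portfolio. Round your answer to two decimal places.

0.00

Mean return r̄ = 0.210 / 8 = 0.0263%
Σ(r − r̄)² = (1.82 − 0.0263)² + (-0.33 − 0.0263)² + … = 7.9306
σ = √[7.9306 / 8] = 0.9957%
Sharpe = (r̄ − rf) / σ = (0.0263 − 0.03) / 0.9957 = -0.0037 / 0.9957 = -0.0037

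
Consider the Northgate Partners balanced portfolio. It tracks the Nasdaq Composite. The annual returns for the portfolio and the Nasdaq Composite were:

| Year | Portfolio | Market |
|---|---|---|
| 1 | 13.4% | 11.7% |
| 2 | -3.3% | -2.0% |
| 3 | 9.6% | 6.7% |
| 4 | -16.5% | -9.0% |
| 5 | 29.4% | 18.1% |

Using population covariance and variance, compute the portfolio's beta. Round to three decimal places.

1.598

r̄p = 6.5200%,  r̄m = 5.1000%
Cov = Σ(rp − r̄p)(rm − r̄m) / 5 = 148.4160
Var(rm) = Σ(rm − r̄m)² / 5 = 92.8680
β = Cov / Var = 148.4160 / 92.8680 = 1.5981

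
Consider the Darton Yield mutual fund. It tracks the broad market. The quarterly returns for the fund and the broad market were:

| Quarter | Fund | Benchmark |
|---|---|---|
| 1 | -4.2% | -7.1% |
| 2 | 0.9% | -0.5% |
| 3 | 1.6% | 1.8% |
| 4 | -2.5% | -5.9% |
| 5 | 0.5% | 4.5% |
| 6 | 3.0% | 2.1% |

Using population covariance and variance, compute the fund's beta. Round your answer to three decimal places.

r̄p = -0.1167%,  r̄m = -0.8500%
Cov = Σ(rp − r̄p)(rm − r̄m) / 6 = 9.1592
Var(rm) = Σ(rm − r̄m)² / 6 = 18.1725
β = Cov / Var = 9.1592 / 18.1725 = 0.5040

0.504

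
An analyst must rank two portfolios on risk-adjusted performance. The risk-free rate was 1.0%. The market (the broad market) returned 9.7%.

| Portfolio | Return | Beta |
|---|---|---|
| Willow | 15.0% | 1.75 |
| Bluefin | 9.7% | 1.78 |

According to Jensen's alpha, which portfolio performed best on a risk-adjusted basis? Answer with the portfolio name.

Willow: α = 15.0% − [1.0% + 1.75 × (9.7% − 1.0%)] = -1.225
Bluefin: α = 9.7% − [1.0% + 1.78 × (9.7% − 1.0%)] = -6.786
Highest: Willow (-1.225).

Willow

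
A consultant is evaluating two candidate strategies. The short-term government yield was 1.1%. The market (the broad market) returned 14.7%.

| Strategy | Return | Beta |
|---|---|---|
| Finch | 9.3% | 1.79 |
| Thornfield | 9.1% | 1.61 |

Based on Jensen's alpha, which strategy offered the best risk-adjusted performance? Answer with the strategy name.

Thornfield

Finch: α = 9.3% − [1.1% + 1.79 × (14.7% − 1.1%)] = -16.144
Thornfield: α = 9.1% − [1.1% + 1.61 × (14.7% − 1.1%)] = -13.896
Highest: Thornfield (-13.896).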